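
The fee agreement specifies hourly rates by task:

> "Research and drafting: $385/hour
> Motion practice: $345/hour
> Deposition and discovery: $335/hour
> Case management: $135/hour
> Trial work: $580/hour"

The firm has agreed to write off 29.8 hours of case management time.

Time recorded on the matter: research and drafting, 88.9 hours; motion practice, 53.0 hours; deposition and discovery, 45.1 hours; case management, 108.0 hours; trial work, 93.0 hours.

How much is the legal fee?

Research and drafting: 88.9 × $385 = $34,226.50
Motion practice: 53.0 × $345 = $18,285.00
Deposition and discovery: 45.1 × $335 = $15,108.50
Case management: 108.0 × $135 = $14,580.00
Trial work: 93.0 × $580 = $53,940.00
Subtotal: $136,140.00
Write-off: 29.8 × $135 = $4,023.00
Total: $136,140.00 − $4,023.00 = $132,117.00

$132,117.00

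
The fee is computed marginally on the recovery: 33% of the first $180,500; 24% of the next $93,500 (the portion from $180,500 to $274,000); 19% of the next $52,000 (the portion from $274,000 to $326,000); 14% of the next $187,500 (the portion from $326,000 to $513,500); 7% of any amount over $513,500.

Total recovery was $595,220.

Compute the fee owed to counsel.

First $180,500 at 33% = $59,565.00
Next $93,500 at 24% = $22,440.00
Next $52,000 at 19% = $9,880.00
Next $187,500 at 14% = $26,250.00
Remaining $81,720 at 7% = $5,720.40
Fee: $59,565.00 + $22,440.00 + $9,880.00 + $26,250.00 + $5,720.40 = $123,855.40

$123,855.40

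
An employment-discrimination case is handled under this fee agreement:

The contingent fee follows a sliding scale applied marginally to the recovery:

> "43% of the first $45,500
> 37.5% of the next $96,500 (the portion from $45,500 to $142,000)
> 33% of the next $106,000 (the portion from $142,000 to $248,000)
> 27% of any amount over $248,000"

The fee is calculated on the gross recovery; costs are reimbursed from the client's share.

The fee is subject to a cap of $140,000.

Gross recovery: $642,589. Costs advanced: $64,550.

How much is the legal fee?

Fee base is the gross recovery, $642,589; costs are reimbursed separately.
First $45,500 at 43% = $19,565.00
Next $96,500 at 37.5% = $36,187.50
Next $106,000 at 33% = $34,980.00
Remaining $394,589 at 27% = $106,539.03
Fee: $19,565.00 + $36,187.50 + $34,980.00 + $106,539.03 = $197,271.53
$197,271.53 exceeds the $140,000 cap, so the fee is capped at $140,000.00.

$140,000.00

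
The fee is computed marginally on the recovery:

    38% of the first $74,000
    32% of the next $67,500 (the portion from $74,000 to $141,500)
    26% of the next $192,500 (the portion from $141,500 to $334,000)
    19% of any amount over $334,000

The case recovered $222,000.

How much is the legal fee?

$70,650.00

First $74,000 at 38% = $28,120.00
Next $67,500 at 32% = $21,600.00
Remaining $80,500 at 26% = $20,930.00
Fee: $28,120.00 + $21,600.00 + $20,930.00 = $70,650.00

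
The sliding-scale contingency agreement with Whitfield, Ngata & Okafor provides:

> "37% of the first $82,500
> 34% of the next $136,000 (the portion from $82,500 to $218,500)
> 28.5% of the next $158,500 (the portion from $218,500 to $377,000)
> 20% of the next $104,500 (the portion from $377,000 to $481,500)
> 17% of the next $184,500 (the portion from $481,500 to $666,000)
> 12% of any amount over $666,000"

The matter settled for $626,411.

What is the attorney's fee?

$167,472.37

First $82,500 at 37% = $30,525.00
Next $136,000 at 34% = $46,240.00
Next $158,500 at 28.5% = $45,172.50
Next $104,500 at 20% = $20,900.00
Remaining $144,911 at 17% = $24,634.87
Fee: $30,525.00 + $46,240.00 + $45,172.50 + $20,900.00 + $24,634.87 = $167,472.37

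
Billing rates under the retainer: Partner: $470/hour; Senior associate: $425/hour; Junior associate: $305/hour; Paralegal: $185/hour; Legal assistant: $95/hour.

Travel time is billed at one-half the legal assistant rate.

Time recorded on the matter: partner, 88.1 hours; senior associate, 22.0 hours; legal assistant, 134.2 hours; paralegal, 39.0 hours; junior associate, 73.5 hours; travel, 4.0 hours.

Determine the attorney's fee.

$93,328.50

Partner: 88.1 × $470 = $41,407.00
Senior associate: 22.0 × $425 = $9,350.00
Junior associate: 73.5 × $305 = $22,417.50
Paralegal: 39.0 × $185 = $7,215.00
Legal assistant: 134.2 × $95 = $12,749.00
Subtotal: $41,407.00 + $9,350.00 + $22,417.50 + $7,215.00 + $12,749.00 = $93,138.50
Travel: 4.0 × ($95 ÷ 2) = 4.0 × $47.50 = $190.00
Total: $93,138.50 + $190.00 = $93,328.50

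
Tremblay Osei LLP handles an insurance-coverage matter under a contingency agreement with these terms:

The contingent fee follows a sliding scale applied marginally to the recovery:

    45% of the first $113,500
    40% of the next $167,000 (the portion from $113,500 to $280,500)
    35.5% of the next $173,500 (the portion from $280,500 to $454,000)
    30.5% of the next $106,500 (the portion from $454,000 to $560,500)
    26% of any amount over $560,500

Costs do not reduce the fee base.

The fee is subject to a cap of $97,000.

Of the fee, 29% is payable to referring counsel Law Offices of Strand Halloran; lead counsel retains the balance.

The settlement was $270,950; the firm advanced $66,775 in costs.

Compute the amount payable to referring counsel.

$28,130.00

Fee base is the gross recovery, $270,950; costs are reimbursed separately.
First $113,500 at 45% = $51,075.00
Remaining $157,450 at 40% = $62,980.00
Fee: $51,075.00 + $62,980.00 = $114,055.00
$114,055.00 exceeds the $97,000 cap, so the fee is capped at $97,000.00.
Referral share: 29% of $97,000.00 = $28,130.00; lead counsel retains $97,000.00 − $28,130.00 = $68,870.00.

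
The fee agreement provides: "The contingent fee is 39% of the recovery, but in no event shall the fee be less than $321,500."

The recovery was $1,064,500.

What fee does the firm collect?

$415,155.00

39% of $1,064,500 = $415,155.00
That exceeds the $321,500 minimum.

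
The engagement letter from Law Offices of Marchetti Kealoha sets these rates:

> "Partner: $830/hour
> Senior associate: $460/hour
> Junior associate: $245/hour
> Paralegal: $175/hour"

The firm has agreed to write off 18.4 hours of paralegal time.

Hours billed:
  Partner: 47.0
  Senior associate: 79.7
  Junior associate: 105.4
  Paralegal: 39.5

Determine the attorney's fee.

Partner: 47.0 × $830 = $39,010.00
Senior associate: 79.7 × $460 = $36,662.00
Junior associate: 105.4 × $245 = $25,823.00
Paralegal: 39.5 × $175 = $6,912.50
Subtotal: $108,407.50
Write-off: 18.4 × $175 = $3,220.00
Total: $108,407.50 − $3,220.00 = $105,187.50

$105,187.50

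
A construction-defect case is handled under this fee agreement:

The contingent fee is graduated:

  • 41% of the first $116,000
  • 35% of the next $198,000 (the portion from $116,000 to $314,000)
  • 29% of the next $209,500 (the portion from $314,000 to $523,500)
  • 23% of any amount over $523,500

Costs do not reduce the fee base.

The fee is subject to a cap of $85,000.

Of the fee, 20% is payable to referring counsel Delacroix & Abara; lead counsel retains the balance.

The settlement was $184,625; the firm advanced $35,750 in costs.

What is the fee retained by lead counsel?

$57,263.00

Fee base is the gross recovery, $184,625; costs are reimbursed separately.
First $116,000 at 41% = $47,560.00
Remaining $68,625 at 35% = $24,018.75
Fee: $47,560.00 + $24,018.75 = $71,578.75
$71,578.75 is under the $85,000 cap.
Referral share: 20% of $71,578.75 = $14,315.75; lead counsel retains $71,578.75 − $14,315.75 = $57,263.00.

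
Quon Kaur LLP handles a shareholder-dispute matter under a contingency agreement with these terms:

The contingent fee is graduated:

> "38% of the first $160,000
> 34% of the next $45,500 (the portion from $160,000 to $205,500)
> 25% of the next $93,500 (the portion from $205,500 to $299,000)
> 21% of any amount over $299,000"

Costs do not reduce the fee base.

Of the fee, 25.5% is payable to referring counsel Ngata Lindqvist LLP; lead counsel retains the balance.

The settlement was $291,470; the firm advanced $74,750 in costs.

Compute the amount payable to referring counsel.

Fee base is the gross recovery, $291,470; costs are reimbursed separately.
First $160,000 at 38% = $60,800.00
Next $45,500 at 34% = $15,470.00
Remaining $85,970 at 25% = $21,492.50
Fee: $60,800.00 + $15,470.00 + $21,492.50 = $97,762.50
Referral share: 25.5% of $97,762.50 = $24,929.44; lead counsel retains $97,762.50 − $24,929.44 = $72,833.06.

$24,929.44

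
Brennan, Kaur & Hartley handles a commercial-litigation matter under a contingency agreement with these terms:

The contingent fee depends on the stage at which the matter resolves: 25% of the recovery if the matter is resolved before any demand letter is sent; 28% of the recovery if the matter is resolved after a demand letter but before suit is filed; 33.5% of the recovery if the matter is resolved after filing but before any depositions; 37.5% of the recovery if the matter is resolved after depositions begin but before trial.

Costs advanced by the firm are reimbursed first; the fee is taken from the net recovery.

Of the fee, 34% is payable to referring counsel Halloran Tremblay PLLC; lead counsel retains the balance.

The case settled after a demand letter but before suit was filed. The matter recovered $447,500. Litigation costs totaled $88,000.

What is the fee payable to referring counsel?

Fee base (net of costs): $447,500 − $88,000 = $359,500
The matter settled after a demand letter but before suit was filed, so the 28% rate applies.
$359,500 × 28% = $100,660.00
Referral share: 34% of $100,660.00 = $34,224.40; lead counsel retains $100,660.00 − $34,224.40 = $66,435.60.

$34,224.40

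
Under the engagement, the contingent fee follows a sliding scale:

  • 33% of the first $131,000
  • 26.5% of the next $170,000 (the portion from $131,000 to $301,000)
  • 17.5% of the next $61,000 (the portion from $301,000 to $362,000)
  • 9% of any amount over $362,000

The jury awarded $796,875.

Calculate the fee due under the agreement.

First $131,000 at 33% = $43,230.00
Next $170,000 at 26.5% = $45,050.00
Next $61,000 at 17.5% = $10,675.00
Remaining $434,875 at 9% = $39,138.75
Fee: $43,230.00 + $45,050.00 + $10,675.00 + $39,138.75 = $138,093.75

$138,093.75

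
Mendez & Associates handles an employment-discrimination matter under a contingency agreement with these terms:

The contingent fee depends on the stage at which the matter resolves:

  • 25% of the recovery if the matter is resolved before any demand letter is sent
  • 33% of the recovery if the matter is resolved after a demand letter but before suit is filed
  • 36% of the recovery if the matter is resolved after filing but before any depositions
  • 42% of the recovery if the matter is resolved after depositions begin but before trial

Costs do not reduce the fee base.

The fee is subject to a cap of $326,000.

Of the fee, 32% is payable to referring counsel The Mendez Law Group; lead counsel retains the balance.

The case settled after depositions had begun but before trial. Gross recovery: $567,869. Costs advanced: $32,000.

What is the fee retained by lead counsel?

$162,183.39

Fee base is the gross recovery, $567,869; costs are reimbursed separately.
The matter settled after depositions had begun but before trial, so the 42% rate applies.
$567,869 × 42% = $238,504.98
$238,504.98 is under the $326,000 cap.
Referral share: 32% of $238,504.98 = $76,321.59; lead counsel retains $238,504.98 − $76,321.59 = $162,183.39.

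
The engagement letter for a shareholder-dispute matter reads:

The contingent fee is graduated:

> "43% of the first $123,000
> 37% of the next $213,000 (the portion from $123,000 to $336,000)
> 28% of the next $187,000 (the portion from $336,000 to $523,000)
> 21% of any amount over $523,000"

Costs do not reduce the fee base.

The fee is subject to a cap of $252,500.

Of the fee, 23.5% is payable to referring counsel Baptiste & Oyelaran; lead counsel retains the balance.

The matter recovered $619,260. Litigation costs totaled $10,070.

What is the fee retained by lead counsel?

Fee base is the gross recovery, $619,260; costs are reimbursed separately.
First $123,000 at 43% = $52,890.00
Next $213,000 at 37% = $78,810.00
Next $187,000 at 28% = $52,360.00
Remaining $96,260 at 21% = $20,214.60
Fee: $52,890.00 + $78,810.00 + $52,360.00 + $20,214.60 = $204,274.60
$204,274.60 is under the $252,500 cap.
Referral share: 23.5% of $204,274.60 = $48,004.53; lead counsel retains $204,274.60 − $48,004.53 = $156,270.07.

$156,270.07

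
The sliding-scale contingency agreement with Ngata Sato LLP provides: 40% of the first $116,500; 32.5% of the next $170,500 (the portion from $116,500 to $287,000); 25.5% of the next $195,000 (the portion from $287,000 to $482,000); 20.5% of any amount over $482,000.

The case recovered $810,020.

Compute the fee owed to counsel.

$218,981.60

First $116,500 at 40% = $46,600.00
Next $170,500 at 32.5% = $55,412.50
Next $195,000 at 25.5% = $49,725.00
Remaining $328,020 at 20.5% = $67,244.10
Fee: $46,600.00 + $55,412.50 + $49,725.00 + $67,244.10 = $218,981.60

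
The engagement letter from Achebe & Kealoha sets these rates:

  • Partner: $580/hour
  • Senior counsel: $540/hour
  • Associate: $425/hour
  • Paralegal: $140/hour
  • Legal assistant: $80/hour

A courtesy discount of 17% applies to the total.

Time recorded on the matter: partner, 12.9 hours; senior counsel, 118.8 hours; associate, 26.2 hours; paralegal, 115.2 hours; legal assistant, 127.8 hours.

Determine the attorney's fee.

Partner: 12.9 × $580 = $7,482.00
Senior counsel: 118.8 × $540 = $64,152.00
Associate: 26.2 × $425 = $11,135.00
Paralegal: 115.2 × $140 = $16,128.00
Legal assistant: 127.8 × $80 = $10,224.00
Subtotal: $109,121.00
Less 17% discount: −$18,550.57
Total: $109,121.00 − $18,550.57 = $90,570.43

$90,570.43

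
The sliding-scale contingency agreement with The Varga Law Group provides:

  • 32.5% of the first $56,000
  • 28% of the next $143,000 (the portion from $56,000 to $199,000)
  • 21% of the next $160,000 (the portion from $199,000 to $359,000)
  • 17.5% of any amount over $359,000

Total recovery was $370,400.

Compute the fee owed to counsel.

First $56,000 at 32.5% = $18,200.00
Next $143,000 at 28% = $40,040.00
Next $160,000 at 21% = $33,600.00
Remaining $11,400 at 17.5% = $1,995.00
Fee: $18,200.00 + $40,040.00 + $33,600.00 + $1,995.00 = $93,835.00

$93,835.00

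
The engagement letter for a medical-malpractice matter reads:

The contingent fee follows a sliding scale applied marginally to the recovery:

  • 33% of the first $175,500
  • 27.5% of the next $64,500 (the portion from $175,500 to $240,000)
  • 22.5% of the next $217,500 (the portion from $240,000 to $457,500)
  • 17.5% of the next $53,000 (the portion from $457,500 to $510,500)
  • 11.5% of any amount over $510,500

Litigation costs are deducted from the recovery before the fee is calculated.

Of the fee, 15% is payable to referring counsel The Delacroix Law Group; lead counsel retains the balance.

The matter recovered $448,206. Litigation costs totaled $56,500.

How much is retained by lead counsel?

Fee base (net of costs): $448,206 − $56,500 = $391,706
First $175,500 at 33% = $57,915.00
Next $64,500 at 27.5% = $17,737.50
Remaining $151,706 at 22.5% = $34,133.85
Fee: $57,915.00 + $17,737.50 + $34,133.85 = $109,786.35
Referral share: 15% of $109,786.35 = $16,467.95; lead counsel retains $109,786.35 − $16,467.95 = $93,318.40.

$93,318.40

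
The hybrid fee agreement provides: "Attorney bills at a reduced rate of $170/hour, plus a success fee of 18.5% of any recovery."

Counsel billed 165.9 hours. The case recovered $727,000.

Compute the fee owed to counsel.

Hourly: 165.9 × $170 = $28,203.00
Success fee: 18.5% of $727,000 = $134,495.00
Total: $28,203.00 + $134,495.00 = $162,698.00

$162,698.00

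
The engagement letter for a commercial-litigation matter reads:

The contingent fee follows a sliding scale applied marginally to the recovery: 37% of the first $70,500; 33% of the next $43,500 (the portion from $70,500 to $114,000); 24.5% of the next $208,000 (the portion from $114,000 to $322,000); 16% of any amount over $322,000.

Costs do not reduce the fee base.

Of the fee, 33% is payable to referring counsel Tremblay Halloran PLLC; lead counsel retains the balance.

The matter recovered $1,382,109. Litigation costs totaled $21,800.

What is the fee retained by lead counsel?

Fee base is the gross recovery, $1,382,109; costs are reimbursed separately.
First $70,500 at 37% = $26,085.00
Next $43,500 at 33% = $14,355.00
Next $208,000 at 24.5% = $50,960.00
Remaining $1,060,109 at 16% = $169,617.44
Fee: $26,085.00 + $14,355.00 + $50,960.00 + $169,617.44 = $261,017.44
Referral share: 33% of $261,017.44 = $86,135.76; lead counsel retains $261,017.44 − $86,135.76 = $174,881.68.

$174,881.68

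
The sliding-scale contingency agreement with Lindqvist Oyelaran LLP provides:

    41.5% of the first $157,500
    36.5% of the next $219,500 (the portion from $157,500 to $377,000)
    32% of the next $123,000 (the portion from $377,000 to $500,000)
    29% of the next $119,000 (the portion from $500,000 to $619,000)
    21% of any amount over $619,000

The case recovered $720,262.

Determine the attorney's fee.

$240,615.02

First $157,500 at 41.5% = $65,362.50
Next $219,500 at 36.5% = $80,117.50
Next $123,000 at 32% = $39,360.00
Next $119,000 at 29% = $34,510.00
Remaining $101,262 at 21% = $21,265.02
Fee: $65,362.50 + $80,117.50 + $39,360.00 + $34,510.00 + $21,265.02 = $240,615.02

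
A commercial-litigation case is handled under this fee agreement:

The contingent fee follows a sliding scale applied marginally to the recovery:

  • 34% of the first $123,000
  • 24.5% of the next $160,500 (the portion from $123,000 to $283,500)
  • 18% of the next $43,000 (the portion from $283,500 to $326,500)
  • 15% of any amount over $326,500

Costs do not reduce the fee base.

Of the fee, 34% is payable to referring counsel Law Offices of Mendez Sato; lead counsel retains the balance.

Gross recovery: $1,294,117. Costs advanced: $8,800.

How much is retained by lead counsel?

Fee base is the gross recovery, $1,294,117; costs are reimbursed separately.
First $123,000 at 34% = $41,820.00
Next $160,500 at 24.5% = $39,322.50
Next $43,000 at 18% = $7,740.00
Remaining $967,617 at 15% = $145,142.55
Fee: $41,820.00 + $39,322.50 + $7,740.00 + $145,142.55 = $234,025.05
Referral share: 34% of $234,025.05 = $79,568.52; lead counsel retains $234,025.05 − $79,568.52 = $154,456.53.

$154,456.53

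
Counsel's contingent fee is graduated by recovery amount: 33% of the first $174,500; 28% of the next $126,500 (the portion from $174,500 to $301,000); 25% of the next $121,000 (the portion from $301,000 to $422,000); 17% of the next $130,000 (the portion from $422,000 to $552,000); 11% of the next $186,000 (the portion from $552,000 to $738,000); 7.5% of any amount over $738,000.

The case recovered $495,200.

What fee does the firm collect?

First $174,500 at 33% = $57,585.00
Next $126,500 at 28% = $35,420.00
Next $121,000 at 25% = $30,250.00
Remaining $73,200 at 17% = $12,444.00
Fee: $57,585.00 + $35,420.00 + $30,250.00 + $12,444.00 = $135,699.00

$135,699.00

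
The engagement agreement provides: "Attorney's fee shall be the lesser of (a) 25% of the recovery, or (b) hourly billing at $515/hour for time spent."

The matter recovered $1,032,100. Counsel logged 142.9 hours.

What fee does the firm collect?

(a) 25% of $1,032,100 = $258,025.00
(b) 142.9 × $515 = $73,593.50
The lesser is (b): $73,593.50.

$73,593.50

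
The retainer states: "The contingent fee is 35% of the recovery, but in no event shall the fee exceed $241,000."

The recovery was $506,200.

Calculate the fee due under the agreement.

$177,170.00

35% of $506,200 = $177,170.00
That is under the $241,000 cap.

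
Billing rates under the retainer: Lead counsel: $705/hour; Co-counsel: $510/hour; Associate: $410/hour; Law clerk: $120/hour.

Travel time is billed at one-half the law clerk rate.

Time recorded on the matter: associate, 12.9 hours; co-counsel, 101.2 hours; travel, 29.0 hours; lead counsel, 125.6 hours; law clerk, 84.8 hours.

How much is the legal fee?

Lead counsel: 125.6 × $705 = $88,548.00
Co-counsel: 101.2 × $510 = $51,612.00
Associate: 12.9 × $410 = $5,289.00
Law clerk: 84.8 × $120 = $10,176.00
Subtotal: $88,548.00 + $51,612.00 + $5,289.00 + $10,176.00 = $155,625.00
Travel: 29.0 × ($120 ÷ 2) = 29.0 × $60.00 = $1,740.00
Total: $155,625.00 + $1,740.00 = $157,365.00

$157,365.00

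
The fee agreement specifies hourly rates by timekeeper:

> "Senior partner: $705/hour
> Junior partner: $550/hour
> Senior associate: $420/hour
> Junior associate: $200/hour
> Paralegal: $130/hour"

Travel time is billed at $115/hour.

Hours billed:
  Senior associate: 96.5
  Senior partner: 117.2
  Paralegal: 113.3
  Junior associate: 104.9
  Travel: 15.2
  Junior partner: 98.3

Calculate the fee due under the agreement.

$214,678.00

Senior partner: 117.2 × $705 = $82,626.00
Junior partner: 98.3 × $550 = $54,065.00
Senior associate: 96.5 × $420 = $40,530.00
Junior associate: 104.9 × $200 = $20,980.00
Paralegal: 113.3 × $130 = $14,729.00
Subtotal: $82,626.00 + $54,065.00 + $40,530.00 + $20,980.00 + $14,729.00 = $212,930.00
Travel: 15.2 × $115 = $1,748.00
Total: $212,930.00 + $1,748.00 = $214,678.00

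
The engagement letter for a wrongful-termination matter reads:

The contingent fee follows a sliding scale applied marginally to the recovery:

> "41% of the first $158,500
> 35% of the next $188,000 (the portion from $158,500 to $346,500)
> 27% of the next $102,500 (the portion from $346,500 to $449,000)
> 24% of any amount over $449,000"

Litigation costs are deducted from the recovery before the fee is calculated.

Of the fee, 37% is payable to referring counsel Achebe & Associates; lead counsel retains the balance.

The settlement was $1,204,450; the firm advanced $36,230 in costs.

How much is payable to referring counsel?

Fee base (net of costs): $1,204,450 − $36,230 = $1,168,220
First $158,500 at 41% = $64,985.00
Next $188,000 at 35% = $65,800.00
Next $102,500 at 27% = $27,675.00
Remaining $719,220 at 24% = $172,612.80
Fee: $64,985.00 + $65,800.00 + $27,675.00 + $172,612.80 = $331,072.80
Referral share: 37% of $331,072.80 = $122,496.94; lead counsel retains $331,072.80 − $122,496.94 = $208,575.86.

$122,496.94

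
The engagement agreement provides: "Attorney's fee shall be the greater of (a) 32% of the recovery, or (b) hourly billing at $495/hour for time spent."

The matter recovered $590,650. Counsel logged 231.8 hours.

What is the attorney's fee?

$189,008.00

(a) 32% of $590,650 = $189,008.00
(b) 231.8 × $495 = $114,741.00
The greater is (a): $189,008.00.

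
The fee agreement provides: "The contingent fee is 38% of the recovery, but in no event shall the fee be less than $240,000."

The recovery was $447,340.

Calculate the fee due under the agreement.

38% of $447,340 = $169,989.20
That is below the $240,000 minimum, so the minimum applies.

$240,000.00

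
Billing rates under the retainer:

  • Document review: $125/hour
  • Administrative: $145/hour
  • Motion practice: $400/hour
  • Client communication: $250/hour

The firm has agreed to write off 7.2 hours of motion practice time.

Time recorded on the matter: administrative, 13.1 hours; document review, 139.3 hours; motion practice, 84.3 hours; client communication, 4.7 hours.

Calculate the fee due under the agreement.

Document review: 139.3 × $125 = $17,412.50
Administrative: 13.1 × $145 = $1,899.50
Motion practice: 84.3 × $400 = $33,720.00
Client communication: 4.7 × $250 = $1,175.00
Subtotal: $54,207.00
Write-off: 7.2 × $400 = $2,880.00
Total: $54,207.00 − $2,880.00 = $51,327.00

$51,327.00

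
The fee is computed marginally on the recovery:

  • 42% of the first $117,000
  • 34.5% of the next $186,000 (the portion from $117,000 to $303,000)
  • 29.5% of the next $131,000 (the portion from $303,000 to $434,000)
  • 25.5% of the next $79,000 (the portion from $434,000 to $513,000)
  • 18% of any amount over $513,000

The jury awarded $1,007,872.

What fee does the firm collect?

First $117,000 at 42% = $49,140.00
Next $186,000 at 34.5% = $64,170.00
Next $131,000 at 29.5% = $38,645.00
Next $79,000 at 25.5% = $20,145.00
Remaining $494,872 at 18% = $89,076.96
Fee: $49,140.00 + $64,170.00 + $38,645.00 + $20,145.00 + $89,076.96 = $261,176.96

$261,176.96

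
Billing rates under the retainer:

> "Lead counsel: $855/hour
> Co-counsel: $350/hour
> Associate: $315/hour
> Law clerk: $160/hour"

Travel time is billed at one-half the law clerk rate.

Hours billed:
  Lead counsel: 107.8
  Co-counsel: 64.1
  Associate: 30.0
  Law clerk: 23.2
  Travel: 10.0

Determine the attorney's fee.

$128,566.00

Lead counsel: 107.8 × $855 = $92,169.00
Co-counsel: 64.1 × $350 = $22,435.00
Associate: 30.0 × $315 = $9,450.00
Law clerk: 23.2 × $160 = $3,712.00
Subtotal: $92,169.00 + $22,435.00 + $9,450.00 + $3,712.00 = $127,766.00
Travel: 10.0 × ($160 ÷ 2) = 10.0 × $80.00 = $800.00
Total: $127,766.00 + $800.00 = $128,566.00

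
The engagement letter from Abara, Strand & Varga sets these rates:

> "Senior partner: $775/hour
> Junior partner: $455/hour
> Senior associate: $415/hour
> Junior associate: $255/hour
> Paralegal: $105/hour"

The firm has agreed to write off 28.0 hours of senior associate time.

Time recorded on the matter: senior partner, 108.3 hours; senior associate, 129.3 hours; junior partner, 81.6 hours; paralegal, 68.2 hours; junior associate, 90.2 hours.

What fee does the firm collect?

Senior partner: 108.3 × $775 = $83,932.50
Junior partner: 81.6 × $455 = $37,128.00
Senior associate: 129.3 × $415 = $53,659.50
Junior associate: 90.2 × $255 = $23,001.00
Paralegal: 68.2 × $105 = $7,161.00
Subtotal: $204,882.00
Write-off: 28.0 × $415 = $11,620.00
Total: $204,882.00 − $11,620.00 = $193,262.00

$193,262.00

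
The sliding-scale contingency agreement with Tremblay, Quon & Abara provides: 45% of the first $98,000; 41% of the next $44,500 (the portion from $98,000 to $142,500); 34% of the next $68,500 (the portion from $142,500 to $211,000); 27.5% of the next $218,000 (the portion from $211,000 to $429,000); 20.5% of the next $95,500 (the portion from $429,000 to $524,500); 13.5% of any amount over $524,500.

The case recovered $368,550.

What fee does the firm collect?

$128,961.25

First $98,000 at 45% = $44,100.00
Next $44,500 at 41% = $18,245.00
Next $68,500 at 34% = $23,290.00
Remaining $157,550 at 27.5% = $43,326.25
Fee: $44,100.00 + $18,245.00 + $23,290.00 + $43,326.25 = $128,961.25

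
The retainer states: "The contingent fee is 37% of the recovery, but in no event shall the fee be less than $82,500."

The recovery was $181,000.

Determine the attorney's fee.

37% of $181,000 = $66,970.00
That is below the $82,500 minimum, so the minimum applies.

$82,500.00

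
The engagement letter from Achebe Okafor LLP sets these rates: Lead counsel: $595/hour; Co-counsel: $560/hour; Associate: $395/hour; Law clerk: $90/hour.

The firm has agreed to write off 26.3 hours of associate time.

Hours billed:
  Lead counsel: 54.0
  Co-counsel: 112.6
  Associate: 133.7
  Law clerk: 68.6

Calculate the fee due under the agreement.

Lead counsel: 54.0 × $595 = $32,130.00
Co-counsel: 112.6 × $560 = $63,056.00
Associate: 133.7 × $395 = $52,811.50
Law clerk: 68.6 × $90 = $6,174.00
Subtotal: $154,171.50
Write-off: 26.3 × $395 = $10,388.50
Total: $154,171.50 − $10,388.50 = $143,783.00

$143,783.00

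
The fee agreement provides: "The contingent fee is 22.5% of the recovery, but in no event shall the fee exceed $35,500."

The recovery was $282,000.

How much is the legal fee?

22.5% of $282,000 = $63,450.00
That exceeds the $35,500 cap, so the fee is capped at $35,500.

$35,500.00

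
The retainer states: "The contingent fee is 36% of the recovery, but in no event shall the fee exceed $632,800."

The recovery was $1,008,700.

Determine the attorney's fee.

36% of $1,008,700 = $363,132.00
That is under the $632,800 cap.

$363,132.00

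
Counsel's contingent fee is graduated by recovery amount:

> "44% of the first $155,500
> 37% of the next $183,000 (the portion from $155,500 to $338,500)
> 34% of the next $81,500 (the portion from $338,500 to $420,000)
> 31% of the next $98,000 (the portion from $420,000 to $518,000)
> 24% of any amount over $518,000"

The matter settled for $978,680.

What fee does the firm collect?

First $155,500 at 44% = $68,420.00
Next $183,000 at 37% = $67,710.00
Next $81,500 at 34% = $27,710.00
Next $98,000 at 31% = $30,380.00
Remaining $460,680 at 24% = $110,563.20
Fee: $68,420.00 + $67,710.00 + $27,710.00 + $30,380.00 + $110,563.20 = $304,783.20

$304,783.20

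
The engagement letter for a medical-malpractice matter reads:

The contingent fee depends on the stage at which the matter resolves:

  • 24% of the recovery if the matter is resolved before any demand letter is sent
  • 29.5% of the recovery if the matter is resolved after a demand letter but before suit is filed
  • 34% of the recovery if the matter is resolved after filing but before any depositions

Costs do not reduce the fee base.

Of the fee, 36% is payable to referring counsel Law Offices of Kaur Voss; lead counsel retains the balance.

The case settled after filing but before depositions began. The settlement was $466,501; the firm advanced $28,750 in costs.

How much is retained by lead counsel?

$101,510.62

Fee base is the gross recovery, $466,501; costs are reimbursed separately.
The matter settled after filing but before depositions began, so the 34% rate applies.
$466,501 × 34% = $158,610.34
Referral share: 36% of $158,610.34 = $57,099.72; lead counsel retains $158,610.34 − $57,099.72 = $101,510.62.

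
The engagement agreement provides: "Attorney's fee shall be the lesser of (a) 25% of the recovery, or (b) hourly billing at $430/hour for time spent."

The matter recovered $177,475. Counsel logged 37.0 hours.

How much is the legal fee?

(a) 25% of $177,475 = $44,368.75
(b) 37.0 × $430 = $15,910.00
The lesser is (b): $15,910.00.

$15,910.00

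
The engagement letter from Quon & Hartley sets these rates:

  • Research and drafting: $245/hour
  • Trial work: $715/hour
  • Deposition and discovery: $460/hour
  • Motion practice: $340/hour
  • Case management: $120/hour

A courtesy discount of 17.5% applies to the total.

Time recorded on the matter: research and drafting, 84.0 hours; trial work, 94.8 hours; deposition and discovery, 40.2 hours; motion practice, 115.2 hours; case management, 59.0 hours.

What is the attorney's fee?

$126,309.15

Research and drafting: 84.0 × $245 = $20,580.00
Trial work: 94.8 × $715 = $67,782.00
Deposition and discovery: 40.2 × $460 = $18,492.00
Motion practice: 115.2 × $340 = $39,168.00
Case management: 59.0 × $120 = $7,080.00
Subtotal: $153,102.00
Less 17.5% discount: −$26,792.85
Total: $153,102.00 − $26,792.85 = $126,309.15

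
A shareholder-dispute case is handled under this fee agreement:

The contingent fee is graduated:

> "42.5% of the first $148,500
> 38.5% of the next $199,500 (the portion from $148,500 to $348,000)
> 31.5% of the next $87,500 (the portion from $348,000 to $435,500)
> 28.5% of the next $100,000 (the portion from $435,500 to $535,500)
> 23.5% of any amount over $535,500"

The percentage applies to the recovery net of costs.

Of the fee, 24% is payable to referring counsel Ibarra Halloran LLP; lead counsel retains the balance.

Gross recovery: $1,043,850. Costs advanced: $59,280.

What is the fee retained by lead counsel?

$229,150.60

Fee base (net of costs): $1,043,850 − $59,280 = $984,570
First $148,500 at 42.5% = $63,112.50
Next $199,500 at 38.5% = $76,807.50
Next $87,500 at 31.5% = $27,562.50
Next $100,000 at 28.5% = $28,500.00
Remaining $449,070 at 23.5% = $105,531.45
Fee: $63,112.50 + $76,807.50 + $27,562.50 + $28,500.00 + $105,531.45 = $301,513.95
Referral share: 24% of $301,513.95 = $72,363.35; lead counsel retains $301,513.95 − $72,363.35 = $229,150.60.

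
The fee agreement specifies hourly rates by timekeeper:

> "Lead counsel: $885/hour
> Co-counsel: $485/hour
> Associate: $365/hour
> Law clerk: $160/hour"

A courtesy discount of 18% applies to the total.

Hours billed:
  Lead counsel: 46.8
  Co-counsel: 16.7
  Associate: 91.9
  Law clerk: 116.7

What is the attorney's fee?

Lead counsel: 46.8 × $885 = $41,418.00
Co-counsel: 16.7 × $485 = $8,099.50
Associate: 91.9 × $365 = $33,543.50
Law clerk: 116.7 × $160 = $18,672.00
Subtotal: $101,733.00
Less 18% discount: −$18,311.94
Total: $101,733.00 − $18,311.94 = $83,421.06

$83,421.06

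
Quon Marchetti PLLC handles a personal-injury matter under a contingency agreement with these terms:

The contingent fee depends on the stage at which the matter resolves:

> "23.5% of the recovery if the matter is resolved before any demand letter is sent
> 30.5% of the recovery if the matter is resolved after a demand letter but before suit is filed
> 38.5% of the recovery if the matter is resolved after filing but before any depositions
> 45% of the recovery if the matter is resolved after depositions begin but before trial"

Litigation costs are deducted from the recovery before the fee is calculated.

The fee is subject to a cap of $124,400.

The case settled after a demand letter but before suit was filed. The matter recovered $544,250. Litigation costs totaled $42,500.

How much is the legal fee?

$124,400.00

Fee base (net of costs): $544,250 − $42,500 = $501,750
The matter settled after a demand letter but before suit was filed, so the 30.5% rate applies.
$501,750 × 30.5% = $153,033.75
$153,033.75 exceeds the $124,400 cap, so the fee is capped at $124,400.00.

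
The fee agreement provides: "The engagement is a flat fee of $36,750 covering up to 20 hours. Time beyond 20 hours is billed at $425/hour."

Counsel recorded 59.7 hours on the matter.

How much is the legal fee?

$53,622.50

Flat fee: $36,750.00
Excess hours: 59.7 − 20 = 39.7
Overrun: 39.7 × $425 = $16,872.50
Total: $36,750.00 + $16,872.50 = $53,622.50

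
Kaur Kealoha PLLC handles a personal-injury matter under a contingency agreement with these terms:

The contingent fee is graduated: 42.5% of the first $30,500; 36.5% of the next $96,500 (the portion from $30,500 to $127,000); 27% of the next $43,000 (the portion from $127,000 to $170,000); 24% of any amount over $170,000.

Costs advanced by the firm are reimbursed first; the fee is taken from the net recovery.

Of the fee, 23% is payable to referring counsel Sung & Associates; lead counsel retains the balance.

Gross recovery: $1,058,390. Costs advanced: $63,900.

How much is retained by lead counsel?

$198,407.90

Fee base (net of costs): $1,058,390 − $63,900 = $994,490
First $30,500 at 42.5% = $12,962.50
Next $96,500 at 36.5% = $35,222.50
Next $43,000 at 27% = $11,610.00
Remaining $824,490 at 24% = $197,877.60
Fee: $12,962.50 + $35,222.50 + $11,610.00 + $197,877.60 = $257,672.60
Referral share: 23% of $257,672.60 = $59,264.70; lead counsel retains $257,672.60 − $59,264.70 = $198,407.90.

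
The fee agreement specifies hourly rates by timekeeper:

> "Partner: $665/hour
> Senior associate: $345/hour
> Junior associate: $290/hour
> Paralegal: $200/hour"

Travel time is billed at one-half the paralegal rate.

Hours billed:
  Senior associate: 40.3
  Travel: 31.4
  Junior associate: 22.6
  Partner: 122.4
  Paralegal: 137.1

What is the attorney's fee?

Partner: 122.4 × $665 = $81,396.00
Senior associate: 40.3 × $345 = $13,903.50
Junior associate: 22.6 × $290 = $6,554.00
Paralegal: 137.1 × $200 = $27,420.00
Subtotal: $81,396.00 + $13,903.50 + $6,554.00 + $27,420.00 = $129,273.50
Travel: 31.4 × ($200 ÷ 2) = 31.4 × $100.00 = $3,140.00
Total: $129,273.50 + $3,140.00 = $132,413.50

$132,413.50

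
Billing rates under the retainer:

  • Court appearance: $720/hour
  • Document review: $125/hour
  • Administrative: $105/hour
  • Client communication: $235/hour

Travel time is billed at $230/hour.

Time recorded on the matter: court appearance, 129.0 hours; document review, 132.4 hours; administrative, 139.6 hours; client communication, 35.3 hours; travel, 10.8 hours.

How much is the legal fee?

$134,867.50

Court appearance: 129.0 × $720 = $92,880.00
Document review: 132.4 × $125 = $16,550.00
Administrative: 139.6 × $105 = $14,658.00
Client communication: 35.3 × $235 = $8,295.50
Subtotal: $92,880.00 + $16,550.00 + $14,658.00 + $8,295.50 = $132,383.50
Travel: 10.8 × $230 = $2,484.00
Total: $132,383.50 + $2,484.00 = $134,867.50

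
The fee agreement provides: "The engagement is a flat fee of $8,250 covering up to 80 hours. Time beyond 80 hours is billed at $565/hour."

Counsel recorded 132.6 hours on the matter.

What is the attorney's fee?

Flat fee: $8,250.00
Excess hours: 132.6 − 80 = 52.6
Overrun: 52.6 × $565 = $29,719.00
Total: $8,250.00 + $29,719.00 = $37,969.00

$37,969.00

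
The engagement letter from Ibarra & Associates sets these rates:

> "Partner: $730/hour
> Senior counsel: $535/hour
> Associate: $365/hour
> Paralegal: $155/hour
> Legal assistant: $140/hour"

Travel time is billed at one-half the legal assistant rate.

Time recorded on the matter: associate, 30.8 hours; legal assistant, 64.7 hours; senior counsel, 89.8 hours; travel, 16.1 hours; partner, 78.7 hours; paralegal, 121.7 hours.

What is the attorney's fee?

Partner: 78.7 × $730 = $57,451.00
Senior counsel: 89.8 × $535 = $48,043.00
Associate: 30.8 × $365 = $11,242.00
Paralegal: 121.7 × $155 = $18,863.50
Legal assistant: 64.7 × $140 = $9,058.00
Subtotal: $57,451.00 + $48,043.00 + $11,242.00 + $18,863.50 + $9,058.00 = $144,657.50
Travel: 16.1 × ($140 ÷ 2) = 16.1 × $70.00 = $1,127.00
Total: $144,657.50 + $1,127.00 = $145,784.50

$145,784.50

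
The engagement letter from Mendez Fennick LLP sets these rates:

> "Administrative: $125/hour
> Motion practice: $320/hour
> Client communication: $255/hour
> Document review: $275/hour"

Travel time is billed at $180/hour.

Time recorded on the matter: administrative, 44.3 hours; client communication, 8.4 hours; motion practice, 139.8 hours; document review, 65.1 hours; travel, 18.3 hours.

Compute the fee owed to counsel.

Administrative: 44.3 × $125 = $5,537.50
Motion practice: 139.8 × $320 = $44,736.00
Client communication: 8.4 × $255 = $2,142.00
Document review: 65.1 × $275 = $17,902.50
Subtotal: $5,537.50 + $44,736.00 + $2,142.00 + $17,902.50 = $70,318.00
Travel: 18.3 × $180 = $3,294.00
Total: $70,318.00 + $3,294.00 = $73,612.00

$73,612.00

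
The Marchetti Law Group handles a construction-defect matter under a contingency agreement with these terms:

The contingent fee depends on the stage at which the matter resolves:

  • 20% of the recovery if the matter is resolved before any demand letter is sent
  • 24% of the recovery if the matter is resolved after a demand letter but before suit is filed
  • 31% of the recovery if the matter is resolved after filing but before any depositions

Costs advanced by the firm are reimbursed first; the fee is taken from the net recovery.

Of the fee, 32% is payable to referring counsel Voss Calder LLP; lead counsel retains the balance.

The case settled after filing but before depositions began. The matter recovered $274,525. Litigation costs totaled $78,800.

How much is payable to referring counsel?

Fee base (net of costs): $274,525 − $78,800 = $195,725
The matter settled after filing but before depositions began, so the 31% rate applies.
$195,725 × 31% = $60,674.75
Referral share: 32% of $60,674.75 = $19,415.92; lead counsel retains $60,674.75 − $19,415.92 = $41,258.83.

$19,415.92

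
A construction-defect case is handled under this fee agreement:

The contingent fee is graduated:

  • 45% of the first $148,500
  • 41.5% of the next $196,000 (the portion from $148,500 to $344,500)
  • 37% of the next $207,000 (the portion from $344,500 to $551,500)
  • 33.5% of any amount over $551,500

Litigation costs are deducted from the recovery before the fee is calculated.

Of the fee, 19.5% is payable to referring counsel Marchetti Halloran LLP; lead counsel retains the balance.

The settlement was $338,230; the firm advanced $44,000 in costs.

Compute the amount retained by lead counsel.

$102,478.87

Fee base (net of costs): $338,230 − $44,000 = $294,230
First $148,500 at 45% = $66,825.00
Remaining $145,730 at 41.5% = $60,477.95
Fee: $66,825.00 + $60,477.95 = $127,302.95
Referral share: 19.5% of $127,302.95 = $24,824.08; lead counsel retains $127,302.95 − $24,824.08 = $102,478.87.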